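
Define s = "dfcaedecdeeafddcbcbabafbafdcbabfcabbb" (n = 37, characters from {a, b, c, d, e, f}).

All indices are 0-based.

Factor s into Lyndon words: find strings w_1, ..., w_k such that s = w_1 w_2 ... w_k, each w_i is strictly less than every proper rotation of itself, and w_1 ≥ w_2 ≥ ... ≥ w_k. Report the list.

["df", "c", "aedecdeeafddcbcb", "abafbafdcbabfcabbb"]

emit factor 1: 'df' (i=0, period=2)
emit factor 2: 'c' (i=2, period=1)
emit factor 3: 'aedecdeeafddcbcb' (i=3, period=16)
emit factor 4: 'abafbafdcbabfcabbb' (i=19, period=18)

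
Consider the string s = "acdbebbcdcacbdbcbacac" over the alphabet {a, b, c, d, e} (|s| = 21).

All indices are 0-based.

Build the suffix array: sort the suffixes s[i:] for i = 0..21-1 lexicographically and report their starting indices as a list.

rank→(start, suffix):
  0 → (19, 'ac')
  1 → (17, 'acac')
  2 → (10, 'acbdbcbacac')
  3 → (0, 'acdbebbcdcacbdbcbacac')
  4 → (16, 'bacac')
  5 → (5, 'bbcdcacbdbcbacac')
  6 → (14, 'bcbacac')
  7 → (6, 'bcdcacbdbcbacac')
  8 → (12, 'bdbcbacac')
  9 → (3, 'bebbcdcacbdbcbacac')
  10 → (20, 'c')
  11 → (18, 'cac')
  12 → (9, 'cacbdbcbacac')
  13 → (15, 'cbacac')
  14 → (11, 'cbdbcbacac')
  15 → (1, 'cdbebbcdcacbdbcbacac')
  16 → (7, 'cdcacbdbcbacac')
  17 → (13, 'dbcbacac')
  18 → (2, 'dbebbcdcacbdbcbacac')
  19 → (8, 'dcacbdbcbacac')
  20 → (4, 'ebbcdcacbdbcbacac')

[19, 17, 10, 0, 16, 5, 14, 6, 12, 3, 20, 18, 9, 15, 11, 1, 7, 13, 2, 8, 4]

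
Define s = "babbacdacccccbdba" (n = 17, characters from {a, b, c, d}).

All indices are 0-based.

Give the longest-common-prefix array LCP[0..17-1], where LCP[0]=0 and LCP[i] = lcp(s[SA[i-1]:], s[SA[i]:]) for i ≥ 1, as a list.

[0, 1, 1, 2, 0, 2, 2, 1, 1, 0, 1, 2, 3, 4, 1, 0, 1]

rank | idx | suffix
   0 |  16 | a
   1 |   1 | abbacdacccccbdba
   2 |   7 | acccccbdba
   3 |   4 | acdacccccbdba
   4 |  15 | ba
   5 |   0 | babbacdacccccbdba
   6 |   3 | bacdacccccbdba
   7 |   2 | bbacdacccccbdba
   8 |  13 | bdba
   9 |  12 | cbdba
  10 |  11 | ccbdba
  11 |  10 | cccbdba
  12 |   9 | ccccbdba
  13 |   8 | cccccbdba
  14 |   5 | cdacccccbdba
  15 |   6 | dacccccbdba
  16 |  14 | dba

SA = [16, 1, 7, 4, 15, 0, 3, 2, 13, 12, 11, 10, 9, 8, 5, 6, 14]
[i] adj suffixes → lcp
  [1] 16/1 → 1 ('a')
  [2] 1/7 → 1 ('a')
  [3] 7/4 → 2 ('ac')
  [4] 4/15 → 0 ('')
  [5] 15/0 → 2 ('ba')
  [6] 0/3 → 2 ('ba')
  [7] 3/2 → 1 ('b')
  [8] 2/13 → 1 ('b')
  [9] 13/12 → 0 ('')
  [10] 12/11 → 1 ('c')
  [11] 11/10 → 2 ('cc')
  [12] 10/9 → 3 ('ccc')
  [13] 9/8 → 4 ('cccc')
  [14] 8/5 → 1 ('c')
  [15] 5/6 → 0 ('')
  [16] 6/14 → 1 ('d')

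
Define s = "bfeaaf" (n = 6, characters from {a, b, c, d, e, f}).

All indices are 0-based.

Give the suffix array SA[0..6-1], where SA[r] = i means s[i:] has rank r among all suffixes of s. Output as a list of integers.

[3, 4, 0, 2, 5, 1]

sorted suffixes:
  #0 SA[0]=3  'aaf'
  #1 SA[1]=4  'af'
  #2 SA[2]=0  'bfeaaf'
  #3 SA[3]=2  'eaaf'
  #4 SA[4]=5  'f'
  #5 SA[5]=1  'feaaf'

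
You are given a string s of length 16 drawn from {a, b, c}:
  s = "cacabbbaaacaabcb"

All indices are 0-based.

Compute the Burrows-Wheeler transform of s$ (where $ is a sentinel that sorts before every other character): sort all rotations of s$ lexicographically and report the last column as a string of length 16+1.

bbcacaaccbbaaaa$b

rank  rotation           last
    0  $cacabbbaaacaabcb  b
    1  aaacaabcb$cacabbb  b
    2  aabcb$cacabbbaaac  c
    3  aacaabcb$cacabbba  a
    4  abbbaaacaabcb$cac  c
    5  abcb$cacabbbaaaca  a
    6  acaabcb$cacabbbaa  a
    7  acabbbaaacaabcb$c  c
    8  b$cacabbbaaacaabc  c
    9  baaacaabcb$cacabb  b
   10  bbaaacaabcb$cacab  b
   11  bbbaaacaabcb$caca  a
   12  bcb$cacabbbaaacaa  a
   13  caabcb$cacabbbaaa  a
   14  cabbbaaacaabcb$ca  a
   15  cacabbbaaacaabcb$  $
   16  cb$cacabbbaaacaab  b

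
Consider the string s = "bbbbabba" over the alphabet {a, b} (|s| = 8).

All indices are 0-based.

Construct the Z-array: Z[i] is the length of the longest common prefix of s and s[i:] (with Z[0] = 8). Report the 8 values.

[8, 3, 2, 1, 0, 2, 1, 0]

Z[0]=8
i=1: i≥r, start 0; Z[1]=3 grow→box=[1,4)
i=2: min(r-i=2, Z[1]=3)=2; Z[2]=2
i=3: min(r-i=1, Z[2]=2)=1; Z[3]=1
i=4: i≥r, start 0; Z[4]=0
i=5: i≥r, start 0; Z[5]=2 grow→box=[5,7)
i=6: min(r-i=1, Z[1]=3)=1; Z[6]=1
i=7: i≥r, start 0; Z[7]=0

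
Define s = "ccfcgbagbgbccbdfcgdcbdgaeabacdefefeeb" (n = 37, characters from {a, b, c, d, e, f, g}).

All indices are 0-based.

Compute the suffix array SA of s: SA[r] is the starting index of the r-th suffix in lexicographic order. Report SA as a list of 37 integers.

rank→(start, suffix):
  0 → (25, 'abacdefefeeb')
  1 → (27, 'acdefefeeb')
  2 → (23, 'aeabacdefefeeb')
  3 → (6, 'agbgbccbdfcgdcbdgaeabacdefefeeb')
  4 → (36, 'b')
  5 → (26, 'bacdefefeeb')
  6 → (5, 'bagbgbccbdfcgdcbdgaeabacdefefeeb')
  7 → (10, 'bccbdfcgdcbdgaeabacdefefeeb')
  8 → (13, 'bdfcgdcbdgaeabacdefefeeb')
  9 → (20, 'bdgaeabacdefefeeb')
  10 → (8, 'bgbccbdfcgdcbdgaeabacdefefeeb')
  11 → (12, 'cbdfcgdcbdgaeabacdefefeeb')
  12 → (19, 'cbdgaeabacdefefeeb')
  13 → (11, 'ccbdfcgdcbdgaeabacdefefeeb')
  14 → (0, 'ccfcgbagbgbccbdfcgdcbdgaeabacdefefeeb')
  15 → (28, 'cdefefeeb')
  16 → (1, 'cfcgbagbgbccbdfcgdcbdgaeabacdefefeeb')
  17 → (3, 'cgbagbgbccbdfcgdcbdgaeabacdefefeeb')
  18 → (16, 'cgdcbdgaeabacdefefeeb')
  19 → (18, 'dcbdgaeabacdefefeeb')
  20 → (29, 'defefeeb')
  21 → (14, 'dfcgdcbdgaeabacdefefeeb')
  22 → (21, 'dgaeabacdefefeeb')
  23 → (24, 'eabacdefefeeb')
  24 → (35, 'eb')
  25 → (34, 'eeb')
  26 → (32, 'efeeb')
  27 → (30, 'efefeeb')
  28 → (2, 'fcgbagbgbccbdfcgdcbdgaeabacdefefeeb')
  29 → (15, 'fcgdcbdgaeabacdefefeeb')
  30 → (33, 'feeb')
  31 → (31, 'fefeeb')
  32 → (22, 'gaeabacdefefeeb')
  33 → (4, 'gbagbgbccbdfcgdcbdgaeabacdefefeeb')
  34 → (9, 'gbccbdfcgdcbdgaeabacdefefeeb')
  35 → (7, 'gbgbccbdfcgdcbdgaeabacdefefeeb')
  36 → (17, 'gdcbdgaeabacdefefeeb')

[25, 27, 23, 6, 36, 26, 5, 10, 13, 20, 8, 12, 19, 11, 0, 28, 1, 3, 16, 18, 29, 14, 21, 24, 35, 34, 32, 30, 2, 15, 33, 31, 22, 4, 9, 7, 17]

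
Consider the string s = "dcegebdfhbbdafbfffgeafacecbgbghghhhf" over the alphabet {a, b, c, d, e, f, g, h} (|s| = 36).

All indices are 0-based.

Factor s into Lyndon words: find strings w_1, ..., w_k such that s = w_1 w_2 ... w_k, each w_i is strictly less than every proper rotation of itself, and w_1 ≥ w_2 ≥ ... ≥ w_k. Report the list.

emit factor 1: 'd' (i=0, period=1)
emit factor 2: 'cege' (i=1, period=4)
emit factor 3: 'bdfh' (i=5, period=4)
emit factor 4: 'bbd' (i=9, period=3)
emit factor 5: 'afbfffge' (i=12, period=8)
emit factor 6: 'af' (i=20, period=2)
emit factor 7: 'acecbgbghghhhf' (i=22, period=14)

["d", "cege", "bdfh", "bbd", "afbfffge", "af", "acecbgbghghhhf"]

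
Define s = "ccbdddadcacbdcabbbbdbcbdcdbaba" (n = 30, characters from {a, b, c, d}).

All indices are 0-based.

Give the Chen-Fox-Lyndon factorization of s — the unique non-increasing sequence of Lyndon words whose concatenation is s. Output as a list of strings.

emit factor 1: 'c' (i=0, period=1)
emit factor 2: 'c' (i=1, period=1)
emit factor 3: 'bddd' (i=2, period=4)
emit factor 4: 'adc' (i=6, period=3)
emit factor 5: 'acbdc' (i=9, period=5)
emit factor 6: 'abbbbdbcbdcdb' (i=14, period=13)
emit factor 7: 'ab' (i=27, period=2)
emit factor 8: 'a' (i=29, period=1)

["c", "c", "bddd", "adc", "acbdc", "abbbbdbcbdcdb", "ab", "a"]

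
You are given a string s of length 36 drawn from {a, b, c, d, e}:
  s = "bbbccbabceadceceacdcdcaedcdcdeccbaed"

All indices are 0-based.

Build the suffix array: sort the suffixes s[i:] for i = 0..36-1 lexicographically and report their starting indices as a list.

[6, 16, 10, 33, 22, 5, 32, 0, 1, 2, 7, 21, 4, 31, 3, 30, 19, 17, 25, 27, 14, 8, 12, 35, 20, 18, 24, 26, 11, 28, 15, 9, 29, 13, 34, 23]

sorted suffixes:
  #0 SA[0]=6  'abceadceceacdcdcaedcdcdeccbaed'
  #1 SA[1]=16  'acdcdcaedcdcdeccbaed'
  #2 SA[2]=10  'adceceacdcdcaedcdcdeccbaed'
  #3 SA[3]=33  'aed'
  #4 SA[4]=22  'aedcdcdeccbaed'
  #5 SA[5]=5  'babceadceceacdcdcaedcdcdeccbaed'
  #6 SA[6]=32  'baed'
  #7 SA[7]=0  'bbbccbabceadceceacdcdcaedcdcdeccbaed'
  #8 SA[8]=1  'bbccbabceadceceacdcdcaedcdcdeccbaed'
  #9 SA[9]=2  'bccbabceadceceacdcdcaedcdcdeccbaed'
  #10 SA[10]=7  'bceadceceacdcdcaedcdcdeccbaed'
  #11 SA[11]=21  'caedcdcdeccbaed'
  #12 SA[12]=4  'cbabceadceceacdcdcaedcdcdeccbaed'
  #13 SA[13]=31  'cbaed'
  #14 SA[14]=3  'ccbabceadceceacdcdcaedcdcdeccbaed'
  #15 SA[15]=30  'ccbaed'
  #16 SA[16]=19  'cdcaedcdcdeccbaed'
  #17 SA[17]=17  'cdcdcaedcdcdeccbaed'
  #18 SA[18]=25  'cdcdeccbaed'
  #19 SA[19]=27  'cdeccbaed'
  #20 SA[20]=14  'ceacdcdcaedcdcdeccbaed'
  #21 SA[21]=8  'ceadceceacdcdcaedcdcdeccbaed'
  #22 SA[22]=12  'ceceacdcdcaedcdcdeccbaed'
  #23 SA[23]=35  'd'
  #24 SA[24]=20  'dcaedcdcdeccbaed'
  #25 SA[25]=18  'dcdcaedcdcdeccbaed'
  #26 SA[26]=24  'dcdcdeccbaed'
  #27 SA[27]=26  'dcdeccbaed'
  #28 SA[28]=11  'dceceacdcdcaedcdcdeccbaed'
  #29 SA[29]=28  'deccbaed'
  #30 SA[30]=15  'eacdcdcaedcdcdeccbaed'
  #31 SA[31]=9  'eadceceacdcdcaedcdcdeccbaed'
  #32 SA[32]=29  'eccbaed'
  #33 SA[33]=13  'eceacdcdcaedcdcdeccbaed'
  #34 SA[34]=34  'ed'
  #35 SA[35]=23  'edcdcdeccbaed'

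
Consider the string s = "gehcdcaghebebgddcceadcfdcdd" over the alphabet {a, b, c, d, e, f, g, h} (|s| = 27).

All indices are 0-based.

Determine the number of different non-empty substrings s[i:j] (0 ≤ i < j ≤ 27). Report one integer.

rank | idx | suffix
   0 |  19 | adcfdcdd
   1 |   6 | aghebebgddcceadcfdcdd
   2 |  10 | bebgddcceadcfdcdd
   3 |  12 | bgddcceadcfdcdd
   4 |   5 | caghebebgddcceadcfdcdd
   5 |  16 | cceadcfdcdd
   6 |   3 | cdcaghebebgddcceadcfdcdd
   7 |  24 | cdd
   8 |  17 | ceadcfdcdd
   9 |  21 | cfdcdd
  10 |  26 | d
  11 |   4 | dcaghebebgddcceadcfdcdd
  12 |  15 | dcceadcfdcdd
  13 |  23 | dcdd
  14 |  20 | dcfdcdd
  15 |  25 | dd
  16 |  14 | ddcceadcfdcdd
  17 |  18 | eadcfdcdd
  18 |   9 | ebebgddcceadcfdcdd
  19 |  11 | ebgddcceadcfdcdd
  20 |   1 | ehcdcaghebebgddcceadcfdcdd
  21 |  22 | fdcdd
  22 |  13 | gddcceadcfdcdd
  23 |   0 | gehcdcaghebebgddcceadcfdcdd
  24 |   7 | ghebebgddcceadcfdcdd
  25 |   2 | hcdcaghebebgddcceadcfdcdd
  26 |   8 | hebebgddcceadcfdcdd

SA = [19, 6, 10, 12, 5, 16, 3, 24, 17, 21, 26, 4, 15, 23, 20, 25, 14, 18, 9, 11, 1, 22, 13, 0, 7, 2, 8]
rank  pair      lcp
   1  s[19:],s[6:]  1  'a'
   2  s[6:],s[10:]  0  ''
   3  s[10:],s[12:]  1  'b'
   4  s[12:],s[5:]  0  ''
   5  s[5:],s[16:]  1  'c'
   6  s[16:],s[3:]  1  'c'
   7  s[3:],s[24:]  2  'cd'
   8  s[24:],s[17:]  1  'c'
   9  s[17:],s[21:]  1  'c'
  10  s[21:],s[26:]  0  ''
  11  s[26:],s[4:]  1  'd'
  12  s[4:],s[15:]  2  'dc'
  13  s[15:],s[23:]  2  'dc'
  14  s[23:],s[20:]  2  'dc'
  15  s[20:],s[25:]  1  'd'
  16  s[25:],s[14:]  2  'dd'
  17  s[14:],s[18:]  0  ''
  18  s[18:],s[9:]  1  'e'
  19  s[9:],s[11:]  2  'eb'
  20  s[11:],s[1:]  1  'e'
  21  s[1:],s[22:]  0  ''
  22  s[22:],s[13:]  0  ''
  23  s[13:],s[0:]  1  'g'
  24  s[0:],s[7:]  1  'g'
  25  s[7:],s[2:]  0  ''
  26  s[2:],s[8:]  1  'h'

n(n+1)/2 = 27·28/2 = 378
Σ LCP = 0 + 1 + 0 + 1 + 0 + 1 + 1 + 2 + 1 + 1 + 0 + 1 + 2 + 2 + 2 + 1 + 2 + 0 + 1 + 2 + 1 + 0 + 0 + 1 + 1 + 0 + 1 = 25
distinct = 378 − 25 = 353

353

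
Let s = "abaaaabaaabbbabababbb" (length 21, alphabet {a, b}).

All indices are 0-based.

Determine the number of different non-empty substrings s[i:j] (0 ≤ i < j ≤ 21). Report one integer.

177

sorted suffixes:
  #0 SA[0]=2  'aaaabaaabbbabababbb'
  #1 SA[1]=3  'aaabaaabbbabababbb'
  #2 SA[2]=7  'aaabbbabababbb'
  #3 SA[3]=4  'aabaaabbbabababbb'
  #4 SA[4]=8  'aabbbabababbb'
  #5 SA[5]=0  'abaaaabaaabbbabababbb'
  #6 SA[6]=5  'abaaabbbabababbb'
  #7 SA[7]=13  'abababbb'
  #8 SA[8]=15  'ababbb'
  #9 SA[9]=17  'abbb'
  #10 SA[10]=9  'abbbabababbb'
  #11 SA[11]=20  'b'
  #12 SA[12]=1  'baaaabaaabbbabababbb'
  #13 SA[13]=6  'baaabbbabababbb'
  #14 SA[14]=12  'babababbb'
  #15 SA[15]=14  'bababbb'
  #16 SA[16]=16  'babbb'
  #17 SA[17]=19  'bb'
  #18 SA[18]=11  'bbabababbb'
  #19 SA[19]=18  'bbb'
  #20 SA[20]=10  'bbbabababbb'

SA = [2, 3, 7, 4, 8, 0, 5, 13, 15, 17, 9, 20, 1, 6, 12, 14, 16, 19, 11, 18, 10]
[i] adj suffixes → lcp
  [1] 2/3 → 3 ('aaa')
  [2] 3/7 → 4 ('aaab')
  [3] 7/4 → 2 ('aa')
  [4] 4/8 → 3 ('aab')
  [5] 8/0 → 1 ('a')
  [6] 0/5 → 5 ('abaaa')
  [7] 5/13 → 3 ('aba')
  [8] 13/15 → 4 ('abab')
  [9] 15/17 → 2 ('ab')
  [10] 17/9 → 4 ('abbb')
  [11] 9/20 → 0 ('')
  [12] 20/1 → 1 ('b')
  [13] 1/6 → 4 ('baaa')
  [14] 6/12 → 2 ('ba')
  [15] 12/14 → 5 ('babab')
  [16] 14/16 → 3 ('bab')
  [17] 16/19 → 1 ('b')
  [18] 19/11 → 2 ('bb')
  [19] 11/18 → 2 ('bb')
  [20] 18/10 → 3 ('bbb')

n(n+1)/2 = 21·22/2 = 231
Σ LCP = 0 + 3 + 4 + 2 + 3 + 1 + 5 + 3 + 4 + 2 + 4 + 0 + 1 + 4 + 2 + 5 + 3 + 1 + 2 + 2 + 3 = 54
distinct = 231 − 54 = 177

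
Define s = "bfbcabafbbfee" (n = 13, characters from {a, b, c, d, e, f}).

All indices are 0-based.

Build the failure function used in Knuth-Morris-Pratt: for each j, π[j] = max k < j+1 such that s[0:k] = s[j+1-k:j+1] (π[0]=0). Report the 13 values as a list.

π[0] = 0
j=1 s[j]='f': π[1]=0 (border '')
j=2 s[j]='b': π[2]=1 (border 'b')
j=3 s[j]='c': k: 1→0; π[3]=0 (border '')
j=4 s[j]='a': π[4]=0 (border '')
j=5 s[j]='b': π[5]=1 (border 'b')
j=6 s[j]='a': k: 1→0; π[6]=0 (border '')
j=7 s[j]='f': π[7]=0 (border '')
j=8 s[j]='b': π[8]=1 (border 'b')
j=9 s[j]='b': k: 1→0; π[9]=1 (border 'b')
j=10 s[j]='f': π[10]=2 (border 'bf')
j=11 s[j]='e': k: 2→0; π[11]=0 (border '')
j=12 s[j]='e': π[12]=0 (border '')

[0, 0, 1, 0, 0, 1, 0, 0, 1, 1, 2, 0, 0]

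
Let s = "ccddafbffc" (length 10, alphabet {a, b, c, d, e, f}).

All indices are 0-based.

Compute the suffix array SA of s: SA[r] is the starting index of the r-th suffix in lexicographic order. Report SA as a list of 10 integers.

rank→(start, suffix):
  0 → (4, 'afbffc')
  1 → (6, 'bffc')
  2 → (9, 'c')
  3 → (0, 'ccddafbffc')
  4 → (1, 'cddafbffc')
  5 → (3, 'dafbffc')
  6 → (2, 'ddafbffc')
  7 → (5, 'fbffc')
  8 → (8, 'fc')
  9 → (7, 'ffc')

[4, 6, 9, 0, 1, 3, 2, 5, 8, 7]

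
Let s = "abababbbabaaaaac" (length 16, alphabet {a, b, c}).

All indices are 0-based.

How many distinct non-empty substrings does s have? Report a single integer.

rank | idx | suffix
   0 |  10 | aaaaac
   1 |  11 | aaaac
   2 |  12 | aaac
   3 |  13 | aac
   4 |   8 | abaaaaac
   5 |   0 | abababbbabaaaaac
   6 |   2 | ababbbabaaaaac
   7 |   4 | abbbabaaaaac
   8 |  14 | ac
   9 |   9 | baaaaac
  10 |   7 | babaaaaac
  11 |   1 | bababbbabaaaaac
  12 |   3 | babbbabaaaaac
  13 |   6 | bbabaaaaac
  14 |   5 | bbbabaaaaac
  15 |  15 | c

SA = [10, 11, 12, 13, 8, 0, 2, 4, 14, 9, 7, 1, 3, 6, 5, 15]
i: (SA[i-1],SA[i]) lcp shared
  1: (10,11) 4 'aaaa'
  2: (11,12) 3 'aaa'
  3: (12,13) 2 'aa'
  4: (13,8) 1 'a'
  5: (8,0) 3 'aba'
  6: (0,2) 4 'abab'
  7: (2,4) 2 'ab'
  8: (4,14) 1 'a'
  9: (14,9) 0 ''
  10: (9,7) 2 'ba'
  11: (7,1) 4 'baba'
  12: (1,3) 3 'bab'
  13: (3,6) 1 'b'
  14: (6,5) 2 'bb'
  15: (5,15) 0 ''

n(n+1)/2 = 16·17/2 = 136
Σ LCP = 0 + 4 + 3 + 2 + 1 + 3 + 4 + 2 + 1 + 0 + 2 + 4 + 3 + 1 + 2 + 0 = 32
distinct = 136 − 32 = 104

104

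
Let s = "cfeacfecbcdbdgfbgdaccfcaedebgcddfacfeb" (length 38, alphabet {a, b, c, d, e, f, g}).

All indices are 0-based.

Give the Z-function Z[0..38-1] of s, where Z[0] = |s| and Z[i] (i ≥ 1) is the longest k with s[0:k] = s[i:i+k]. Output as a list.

[38, 0, 0, 0, 3, 0, 0, 1, 0, 1, 0, 0, 0, 0, 0, 0, 0, 0, 0, 1, 2, 0, 1, 0, 0, 0, 0, 0, 0, 1, 0, 0, 0, 0, 3, 0, 0, 0]

Z[0]=38
i=1: i≥r, start 0; Z[1]=0
i=2: i≥r, start 0; Z[2]=0
i=3: i≥r, start 0; Z[3]=0
i=4: i≥r, start 0; Z[4]=3 extend→box=[4,7)
i=5: min(r-i=2, Z[1]=0)=0; Z[5]=0
i=6: min(r-i=1, Z[2]=0)=0; Z[6]=0
i=7: i≥r, start 0; Z[7]=1 extend→box=[7,8)
i=8: i≥r, start 0; Z[8]=0
i=9: i≥r, start 0; Z[9]=1 extend→box=[9,10)
i=10: i≥r, start 0; Z[10]=0
i=11: i≥r, start 0; Z[11]=0
i=12: i≥r, start 0; Z[12]=0
i=13: i≥r, start 0; Z[13]=0
i=14: i≥r, start 0; Z[14]=0
i=15: i≥r, start 0; Z[15]=0
i=16: i≥r, start 0; Z[16]=0
i=17: i≥r, start 0; Z[17]=0
i=18: i≥r, start 0; Z[18]=0
i=19: i≥r, start 0; Z[19]=1 extend→box=[19,20)
i=20: i≥r, start 0; Z[20]=2 extend→box=[20,22)
i=21: min(r-i=1, Z[1]=0)=0; Z[21]=0
i=22: i≥r, start 0; Z[22]=1 extend→box=[22,23)
i=23: i≥r, start 0; Z[23]=0
i=24: i≥r, start 0; Z[24]=0
i=25: i≥r, start 0; Z[25]=0
i=26: i≥r, start 0; Z[26]=0
i=27: i≥r, start 0; Z[27]=0
i=28: i≥r, start 0; Z[28]=0
i=29: i≥r, start 0; Z[29]=1 extend→box=[29,30)
i=30: i≥r, start 0; Z[30]=0
i=31: i≥r, start 0; Z[31]=0
i=32: i≥r, start 0; Z[32]=0
i=33: i≥r, start 0; Z[33]=0
i=34: i≥r, start 0; Z[34]=3 extend→box=[34,37)
i=35: min(r-i=2, Z[1]=0)=0; Z[35]=0
i=36: min(r-i=1, Z[2]=0)=0; Z[36]=0
i=37: i≥r, start 0; Z[37]=0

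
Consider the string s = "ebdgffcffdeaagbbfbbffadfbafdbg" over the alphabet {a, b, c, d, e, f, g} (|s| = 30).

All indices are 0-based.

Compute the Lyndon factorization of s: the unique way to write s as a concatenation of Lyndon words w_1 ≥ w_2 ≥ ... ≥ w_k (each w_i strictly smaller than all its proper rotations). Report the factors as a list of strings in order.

emit factor 1: 'e' (i=0, period=1)
emit factor 2: 'bdgffcffde' (i=1, period=10)
emit factor 3: 'aagbbfbbffadfbafdbg' (i=11, period=19)

["e", "bdgffcffde", "aagbbfbbffadfbafdbg"]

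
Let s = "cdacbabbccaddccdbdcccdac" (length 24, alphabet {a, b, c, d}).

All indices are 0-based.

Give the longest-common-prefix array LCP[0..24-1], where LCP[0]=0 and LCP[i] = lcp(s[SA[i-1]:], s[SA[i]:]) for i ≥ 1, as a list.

rank | idx | suffix
   0 |   5 | abbccaddccdbdcccdac
   1 |  22 | ac
   2 |   2 | acbabbccaddccdbdcccdac
   3 |  10 | addccdbdcccdac
   4 |   4 | babbccaddccdbdcccdac
   5 |   6 | bbccaddccdbdcccdac
   6 |   7 | bccaddccdbdcccdac
   7 |  16 | bdcccdac
   8 |  23 | c
   9 |   9 | caddccdbdcccdac
  10 |   3 | cbabbccaddccdbdcccdac
  11 |   8 | ccaddccdbdcccdac
  12 |  18 | cccdac
  13 |  19 | ccdac
  14 |  13 | ccdbdcccdac
  15 |  20 | cdac
  16 |   0 | cdacbabbccaddccdbdcccdac
  17 |  14 | cdbdcccdac
  18 |  21 | dac
  19 |   1 | dacbabbccaddccdbdcccdac
  20 |  15 | dbdcccdac
  21 |  17 | dcccdac
  22 |  12 | dccdbdcccdac
  23 |  11 | ddccdbdcccdac

SA = [5, 22, 2, 10, 4, 6, 7, 16, 23, 9, 3, 8, 18, 19, 13, 20, 0, 14, 21, 1, 15, 17, 12, 11]
rank  pair      lcp
   1  s[5:],s[22:]  1  'a'
   2  s[22:],s[2:]  2  'ac'
   3  s[2:],s[10:]  1  'a'
   4  s[10:],s[4:]  0  ''
   5  s[4:],s[6:]  1  'b'
   6  s[6:],s[7:]  1  'b'
   7  s[7:],s[16:]  1  'b'
   8  s[16:],s[23:]  0  ''
   9  s[23:],s[9:]  1  'c'
  10  s[9:],s[3:]  1  'c'
  11  s[3:],s[8:]  1  'c'
  12  s[8:],s[18:]  2  'cc'
  13  s[18:],s[19:]  2  'cc'
  14  s[19:],s[13:]  3  'ccd'
  15  s[13:],s[20:]  1  'c'
  16  s[20:],s[0:]  4  'cdac'
  17  s[0:],s[14:]  2  'cd'
  18  s[14:],s[21:]  0  ''
  19  s[21:],s[1:]  3  'dac'
  20  s[1:],s[15:]  1  'd'
  21  s[15:],s[17:]  1  'd'
  22  s[17:],s[12:]  3  'dcc'
  23  s[12:],s[11:]  1  'd'

[0, 1, 2, 1, 0, 1, 1, 1, 0, 1, 1, 1, 2, 2, 3, 1, 4, 2, 0, 3, 1, 1, 3, 1]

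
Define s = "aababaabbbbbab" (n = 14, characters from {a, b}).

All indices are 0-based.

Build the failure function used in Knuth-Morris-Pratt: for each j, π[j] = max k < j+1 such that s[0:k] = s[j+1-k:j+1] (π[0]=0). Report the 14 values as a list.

[0, 1, 0, 1, 0, 1, 2, 3, 0, 0, 0, 0, 1, 0]

π[0] = 0
j=1 s[j]='a': π[1]=1 (border 'a')
j=2 s[j]='b': k: 1→0; π[2]=0 (border '')
j=3 s[j]='a': π[3]=1 (border 'a')
j=4 s[j]='b': k: 1→0; π[4]=0 (border '')
j=5 s[j]='a': π[5]=1 (border 'a')
j=6 s[j]='a': π[6]=2 (border 'aa')
j=7 s[j]='b': π[7]=3 (border 'aab')
j=8 s[j]='b': k: 3→0; π[8]=0 (border '')
j=9 s[j]='b': π[9]=0 (border '')
j=10 s[j]='b': π[10]=0 (border '')
j=11 s[j]='b': π[11]=0 (border '')
j=12 s[j]='a': π[12]=1 (border 'a')
j=13 s[j]='b': k: 1→0; π[13]=0 (border '')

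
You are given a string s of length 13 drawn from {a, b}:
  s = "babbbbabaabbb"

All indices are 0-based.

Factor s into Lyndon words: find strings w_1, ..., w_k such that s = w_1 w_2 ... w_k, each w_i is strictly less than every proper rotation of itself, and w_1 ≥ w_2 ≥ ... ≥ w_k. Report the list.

emit factor 1: 'b' (i=0, period=1)
emit factor 2: 'abbbb' (i=1, period=5)
emit factor 3: 'ab' (i=6, period=2)
emit factor 4: 'aabbb' (i=8, period=5)

["b", "abbbb", "ab", "aabbb"]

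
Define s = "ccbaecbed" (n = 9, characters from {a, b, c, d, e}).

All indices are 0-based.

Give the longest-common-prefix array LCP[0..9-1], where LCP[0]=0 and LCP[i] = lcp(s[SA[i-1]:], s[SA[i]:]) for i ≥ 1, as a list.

[0, 0, 1, 0, 2, 1, 0, 0, 1]

sorted suffixes:
  #0 SA[0]=3  'aecbed'
  #1 SA[1]=2  'baecbed'
  #2 SA[2]=6  'bed'
  #3 SA[3]=1  'cbaecbed'
  #4 SA[4]=5  'cbed'
  #5 SA[5]=0  'ccbaecbed'
  #6 SA[6]=8  'd'
  #7 SA[7]=4  'ecbed'
  #8 SA[8]=7  'ed'

SA = [3, 2, 6, 1, 5, 0, 8, 4, 7]
[i] adj suffixes → lcp
  [1] 3/2 → 0 ('')
  [2] 2/6 → 1 ('b')
  [3] 6/1 → 0 ('')
  [4] 1/5 → 2 ('cb')
  [5] 5/0 → 1 ('c')
  [6] 0/8 → 0 ('')
  [7] 8/4 → 0 ('')
  [8] 4/7 → 1 ('e')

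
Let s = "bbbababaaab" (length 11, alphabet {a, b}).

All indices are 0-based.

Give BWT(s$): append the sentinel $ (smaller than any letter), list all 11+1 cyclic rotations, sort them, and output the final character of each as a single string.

bbaabbaaabb$

rank  rotation      last
    0  $bbbababaaab  b
    1  aaab$bbbabab  b
    2  aab$bbbababa  a
    3  ab$bbbababaa  a
    4  abaaab$bbbab  b
    5  ababaaab$bbb  b
    6  b$bbbababaaa  a
    7  baaab$bbbaba  a
    8  babaaab$bbba  a
    9  bababaaab$bb  b
   10  bbababaaab$b  b
   11  bbbababaaab$  $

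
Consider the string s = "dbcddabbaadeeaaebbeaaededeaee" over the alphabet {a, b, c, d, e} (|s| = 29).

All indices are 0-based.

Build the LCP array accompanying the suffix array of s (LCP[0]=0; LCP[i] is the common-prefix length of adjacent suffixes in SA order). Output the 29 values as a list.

rank→(start, suffix):
  0 → (8, 'aadeeaaebbeaaededeaee')
  1 → (13, 'aaebbeaaededeaee')
  2 → (19, 'aaededeaee')
  3 → (5, 'abbaadeeaaebbeaaededeaee')
  4 → (9, 'adeeaaebbeaaededeaee')
  5 → (14, 'aebbeaaededeaee')
  6 → (20, 'aededeaee')
  7 → (26, 'aee')
  8 → (7, 'baadeeaaebbeaaededeaee')
  9 → (6, 'bbaadeeaaebbeaaededeaee')
  10 → (16, 'bbeaaededeaee')
  11 → (1, 'bcddabbaadeeaaebbeaaededeaee')
  12 → (17, 'beaaededeaee')
  13 → (2, 'cddabbaadeeaaebbeaaededeaee')
  14 → (4, 'dabbaadeeaaebbeaaededeaee')
  15 → (0, 'dbcddabbaadeeaaebbeaaededeaee')
  16 → (3, 'ddabbaadeeaaebbeaaededeaee')
  17 → (24, 'deaee')
  18 → (22, 'dedeaee')
  19 → (10, 'deeaaebbeaaededeaee')
  20 → (28, 'e')
  21 → (12, 'eaaebbeaaededeaee')
  22 → (18, 'eaaededeaee')
  23 → (25, 'eaee')
  24 → (15, 'ebbeaaededeaee')
  25 → (23, 'edeaee')
  26 → (21, 'ededeaee')
  27 → (27, 'ee')
  28 → (11, 'eeaaebbeaaededeaee')

SA = [8, 13, 19, 5, 9, 14, 20, 26, 7, 6, 16, 1, 17, 2, 4, 0, 3, 24, 22, 10, 28, 12, 18, 25, 15, 23, 21, 27, 11]
[i] adj suffixes → lcp
  [1] 8/13 → 2 ('aa')
  [2] 13/19 → 3 ('aae')
  [3] 19/5 → 1 ('a')
  [4] 5/9 → 1 ('a')
  [5] 9/14 → 1 ('a')
  [6] 14/20 → 2 ('ae')
  [7] 20/26 → 2 ('ae')
  [8] 26/7 → 0 ('')
  [9] 7/6 → 1 ('b')
  [10] 6/16 → 2 ('bb')
  [11] 16/1 → 1 ('b')
  [12] 1/17 → 1 ('b')
  [13] 17/2 → 0 ('')
  [14] 2/4 → 0 ('')
  [15] 4/0 → 1 ('d')
  [16] 0/3 → 1 ('d')
  [17] 3/24 → 1 ('d')
  [18] 24/22 → 2 ('de')
  [19] 22/10 → 2 ('de')
  [20] 10/28 → 0 ('')
  [21] 28/12 → 1 ('e')
  [22] 12/18 → 4 ('eaae')
  [23] 18/25 → 2 ('ea')
  [24] 25/15 → 1 ('e')
  [25] 15/23 → 1 ('e')
  [26] 23/21 → 3 ('ede')
  [27] 21/27 → 1 ('e')
  [28] 27/11 → 2 ('ee')

[0, 2, 3, 1, 1, 1, 2, 2, 0, 1, 2, 1, 1, 0, 0, 1, 1, 1, 2, 2, 0, 1, 4, 2, 1, 1, 3, 1, 2]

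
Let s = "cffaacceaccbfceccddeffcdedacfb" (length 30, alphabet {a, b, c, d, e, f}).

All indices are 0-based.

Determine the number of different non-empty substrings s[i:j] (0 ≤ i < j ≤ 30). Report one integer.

430

rank | idx | suffix
   0 |   3 | aacceaccbfceccddeffcdedacfb
   1 |   8 | accbfceccddeffcdedacfb
   2 |   4 | acceaccbfceccddeffcdedacfb
   3 |  26 | acfb
   4 |  29 | b
   5 |  11 | bfceccddeffcdedacfb
   6 |  10 | cbfceccddeffcdedacfb
   7 |   9 | ccbfceccddeffcdedacfb
   8 |  15 | ccddeffcdedacfb
   9 |   5 | cceaccbfceccddeffcdedacfb
  10 |  16 | cddeffcdedacfb
  11 |  22 | cdedacfb
  12 |   6 | ceaccbfceccddeffcdedacfb
  13 |  13 | ceccddeffcdedacfb
  14 |  27 | cfb
  15 |   0 | cffaacceaccbfceccddeffcdedacfb
  16 |  25 | dacfb
  17 |  17 | ddeffcdedacfb
  18 |  23 | dedacfb
  19 |  18 | deffcdedacfb
  20 |   7 | eaccbfceccddeffcdedacfb
  21 |  14 | eccddeffcdedacfb
  22 |  24 | edacfb
  23 |  19 | effcdedacfb
  24 |   2 | faacceaccbfceccddeffcdedacfb
  25 |  28 | fb
  26 |  21 | fcdedacfb
  27 |  12 | fceccddeffcdedacfb
  28 |   1 | ffaacceaccbfceccddeffcdedacfb
  29 |  20 | ffcdedacfb

SA = [3, 8, 4, 26, 29, 11, 10, 9, 15, 5, 16, 22, 6, 13, 27, 0, 25, 17, 23, 18, 7, 14, 24, 19, 2, 28, 21, 12, 1, 20]
[i] adj suffixes → lcp
  [1] 3/8 → 1 ('a')
  [2] 8/4 → 3 ('acc')
  [3] 4/26 → 2 ('ac')
  [4] 26/29 → 0 ('')
  [5] 29/11 → 1 ('b')
  [6] 11/10 → 0 ('')
  [7] 10/9 → 1 ('c')
  [8] 9/15 → 2 ('cc')
  [9] 15/5 → 2 ('cc')
  [10] 5/16 → 1 ('c')
  [11] 16/22 → 2 ('cd')
  [12] 22/6 → 1 ('c')
  [13] 6/13 → 2 ('ce')
  [14] 13/27 → 1 ('c')
  [15] 27/0 → 2 ('cf')
  [16] 0/25 → 0 ('')
  [17] 25/17 → 1 ('d')
  [18] 17/23 → 1 ('d')
  [19] 23/18 → 2 ('de')
  [20] 18/7 → 0 ('')
  [21] 7/14 → 1 ('e')
  [22] 14/24 → 1 ('e')
  [23] 24/19 → 1 ('e')
  [24] 19/2 → 0 ('')
  [25] 2/28 → 1 ('f')
  [26] 28/21 → 1 ('f')
  [27] 21/12 → 2 ('fc')
  [28] 12/1 → 1 ('f')
  [29] 1/20 → 2 ('ff')

n(n+1)/2 = 30·31/2 = 465
Σ LCP = 0 + 1 + 3 + 2 + 0 + 1 + 0 + 1 + 2 + 2 + 1 + 2 + 1 + 2 + 1 + 2 + 0 + 1 + 1 + 2 + 0 + 1 + 1 + 1 + 0 + 1 + 1 + 2 + 1 + 2 = 35
distinct = 465 − 35 = 430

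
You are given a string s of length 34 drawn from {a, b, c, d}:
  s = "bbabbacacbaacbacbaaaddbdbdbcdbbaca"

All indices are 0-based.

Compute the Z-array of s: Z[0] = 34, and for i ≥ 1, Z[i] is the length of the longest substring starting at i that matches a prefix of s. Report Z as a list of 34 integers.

Z[0]=34
i=1: outside box; Z[1]=1 scan→box=[1,2)
i=2: outside box; Z[2]=0
i=3: outside box; Z[3]=3 scan→box=[3,6)
i=4: min(r-i=2, Z[1]=1)=1; Z[4]=1
i=5: min(r-i=1, Z[2]=0)=0; Z[5]=0
i=6: outside box; Z[6]=0
i=7: outside box; Z[7]=0
i=8: outside box; Z[8]=0
i=9: outside box; Z[9]=1 scan→box=[9,10)
i=10: outside box; Z[10]=0
i=11: outside box; Z[11]=0
i=12: outside box; Z[12]=0
i=13: outside box; Z[13]=1 scan→box=[13,14)
i=14: outside box; Z[14]=0
i=15: outside box; Z[15]=0
i=16: outside box; Z[16]=1 scan→box=[16,17)
i=17: outside box; Z[17]=0
i=18: outside box; Z[18]=0
i=19: outside box; Z[19]=0
i=20: outside box; Z[20]=0
i=21: outside box; Z[21]=0
i=22: outside box; Z[22]=1 scan→box=[22,23)
i=23: outside box; Z[23]=0
i=24: outside box; Z[24]=1 scan→box=[24,25)
i=25: outside box; Z[25]=0
i=26: outside box; Z[26]=1 scan→box=[26,27)
i=27: outside box; Z[27]=0
i=28: outside box; Z[28]=0
i=29: outside box; Z[29]=3 scan→box=[29,32)
i=30: min(r-i=2, Z[1]=1)=1; Z[30]=1
i=31: min(r-i=1, Z[2]=0)=0; Z[31]=0
i=32: outside box; Z[32]=0
i=33: outside box; Z[33]=0

[34, 1, 0, 3, 1, 0, 0, 0, 0, 1, 0, 0, 0, 1, 0, 0, 1, 0, 0, 0, 0, 0, 1, 0, 1, 0, 1, 0, 0, 3, 1, 0, 0, 0]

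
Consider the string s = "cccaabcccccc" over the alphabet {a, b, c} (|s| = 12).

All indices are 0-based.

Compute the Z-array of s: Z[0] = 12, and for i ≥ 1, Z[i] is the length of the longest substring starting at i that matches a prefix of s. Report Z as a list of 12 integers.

Z[0]=12
i=1: outside box; Z[1]=2 extend→box=[1,3)
i=2: min(r-i=1, Z[1]=2)=1; Z[2]=1
i=3: outside box; Z[3]=0
i=4: outside box; Z[4]=0
i=5: outside box; Z[5]=0
i=6: outside box; Z[6]=3 extend→box=[6,9)
i=7: min(r-i=2, Z[1]=2)=2; Z[7]=3 extend→box=[7,10)
i=8: min(r-i=2, Z[1]=2)=2; Z[8]=3 extend→box=[8,11)
i=9: min(r-i=2, Z[1]=2)=2; Z[9]=3 extend→box=[9,12)
i=10: min(r-i=2, Z[1]=2)=2; Z[10]=2
i=11: min(r-i=1, Z[2]=1)=1; Z[11]=1

[12, 2, 1, 0, 0, 0, 3, 3, 3, 3, 2, 1]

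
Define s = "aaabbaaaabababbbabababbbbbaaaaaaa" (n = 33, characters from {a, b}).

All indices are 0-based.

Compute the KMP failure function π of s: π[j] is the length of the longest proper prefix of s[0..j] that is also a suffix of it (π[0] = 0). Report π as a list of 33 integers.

[0, 1, 2, 0, 0, 1, 2, 3, 3, 4, 1, 0, 1, 0, 0, 0, 1, 0, 1, 0, 1, 0, 0, 0, 0, 0, 1, 2, 3, 3, 3, 3, 3]

π[0] = 0
j=1 s[j]='a': π[1]=1 (border 'a')
j=2 s[j]='a': π[2]=2 (border 'aa')
j=3 s[j]='b': k: 2→1→0; π[3]=0 (border '')
j=4 s[j]='b': π[4]=0 (border '')
j=5 s[j]='a': π[5]=1 (border 'a')
j=6 s[j]='a': π[6]=2 (border 'aa')
j=7 s[j]='a': π[7]=3 (border 'aaa')
j=8 s[j]='a': k: 3→2; π[8]=3 (border 'aaa')
j=9 s[j]='b': π[9]=4 (border 'aaab')
j=10 s[j]='a': k: 4→0; π[10]=1 (border 'a')
j=11 s[j]='b': k: 1→0; π[11]=0 (border '')
j=12 s[j]='a': π[12]=1 (border 'a')
j=13 s[j]='b': k: 1→0; π[13]=0 (border '')
j=14 s[j]='b': π[14]=0 (border '')
j=15 s[j]='b': π[15]=0 (border '')
j=16 s[j]='a': π[16]=1 (border 'a')
j=17 s[j]='b': k: 1→0; π[17]=0 (border '')
j=18 s[j]='a': π[18]=1 (border 'a')
j=19 s[j]='b': k: 1→0; π[19]=0 (border '')
j=20 s[j]='a': π[20]=1 (border 'a')
j=21 s[j]='b': k: 1→0; π[21]=0 (border '')
j=22 s[j]='b': π[22]=0 (border '')
j=23 s[j]='b': π[23]=0 (border '')
j=24 s[j]='b': π[24]=0 (border '')
j=25 s[j]='b': π[25]=0 (border '')
j=26 s[j]='a': π[26]=1 (border 'a')
j=27 s[j]='a': π[27]=2 (border 'aa')
j=28 s[j]='a': π[28]=3 (border 'aaa')
j=29 s[j]='a': k: 3→2; π[29]=3 (border 'aaa')
j=30 s[j]='a': k: 3→2; π[30]=3 (border 'aaa')
j=31 s[j]='a': k: 3→2; π[31]=3 (border 'aaa')
j=32 s[j]='a': k: 3→2; π[32]=3 (border 'aaa')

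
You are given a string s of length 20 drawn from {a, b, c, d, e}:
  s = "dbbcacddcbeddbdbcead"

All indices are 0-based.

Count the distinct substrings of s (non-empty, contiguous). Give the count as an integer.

sorted suffixes:
  #0 SA[0]=4  'acddcbeddbdbcead'
  #1 SA[1]=18  'ad'
  #2 SA[2]=1  'bbcacddcbeddbdbcead'
  #3 SA[3]=2  'bcacddcbeddbdbcead'
  #4 SA[4]=15  'bcead'
  #5 SA[5]=13  'bdbcead'
  #6 SA[6]=9  'beddbdbcead'
  #7 SA[7]=3  'cacddcbeddbdbcead'
  #8 SA[8]=8  'cbeddbdbcead'
  #9 SA[9]=5  'cddcbeddbdbcead'
  #10 SA[10]=16  'cead'
  #11 SA[11]=19  'd'
  #12 SA[12]=0  'dbbcacddcbeddbdbcead'
  #13 SA[13]=14  'dbcead'
  #14 SA[14]=12  'dbdbcead'
  #15 SA[15]=7  'dcbeddbdbcead'
  #16 SA[16]=11  'ddbdbcead'
  #17 SA[17]=6  'ddcbeddbdbcead'
  #18 SA[18]=17  'ead'
  #19 SA[19]=10  'eddbdbcead'

SA = [4, 18, 1, 2, 15, 13, 9, 3, 8, 5, 16, 19, 0, 14, 12, 7, 11, 6, 17, 10]
rank  pair      lcp
   1  s[4:],s[18:]  1  'a'
   2  s[18:],s[1:]  0  ''
   3  s[1:],s[2:]  1  'b'
   4  s[2:],s[15:]  2  'bc'
   5  s[15:],s[13:]  1  'b'
   6  s[13:],s[9:]  1  'b'
   7  s[9:],s[3:]  0  ''
   8  s[3:],s[8:]  1  'c'
   9  s[8:],s[5:]  1  'c'
  10  s[5:],s[16:]  1  'c'
  11  s[16:],s[19:]  0  ''
  12  s[19:],s[0:]  1  'd'
  13  s[0:],s[14:]  2  'db'
  14  s[14:],s[12:]  2  'db'
  15  s[12:],s[7:]  1  'd'
  16  s[7:],s[11:]  1  'd'
  17  s[11:],s[6:]  2  'dd'
  18  s[6:],s[17:]  0  ''
  19  s[17:],s[10:]  1  'e'

n(n+1)/2 = 20·21/2 = 210
Σ LCP = 0 + 1 + 0 + 1 + 2 + 1 + 1 + 0 + 1 + 1 + 1 + 0 + 1 + 2 + 2 + 1 + 1 + 2 + 0 + 1 = 19
distinct = 210 − 19 = 191

191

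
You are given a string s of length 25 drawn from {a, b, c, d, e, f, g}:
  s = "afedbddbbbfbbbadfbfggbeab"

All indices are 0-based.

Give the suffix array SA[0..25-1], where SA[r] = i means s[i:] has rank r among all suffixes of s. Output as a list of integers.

[23, 14, 0, 24, 13, 12, 11, 7, 8, 4, 21, 9, 17, 6, 3, 5, 15, 22, 2, 10, 16, 1, 18, 20, 19]

rank | idx | suffix
   0 |  23 | ab
   1 |  14 | adfbfggbeab
   2 |   0 | afedbddbbbfbbbadfbfggbeab
   3 |  24 | b
   4 |  13 | badfbfggbeab
   5 |  12 | bbadfbfggbeab
   6 |  11 | bbbadfbfggbeab
   7 |   7 | bbbfbbbadfbfggbeab
   8 |   8 | bbfbbbadfbfggbeab
   9 |   4 | bddbbbfbbbadfbfggbeab
  10 |  21 | beab
  11 |   9 | bfbbbadfbfggbeab
  12 |  17 | bfggbeab
  13 |   6 | dbbbfbbbadfbfggbeab
  14 |   3 | dbddbbbfbbbadfbfggbeab
  15 |   5 | ddbbbfbbbadfbfggbeab
  16 |  15 | dfbfggbeab
  17 |  22 | eab
  18 |   2 | edbddbbbfbbbadfbfggbeab
  19 |  10 | fbbbadfbfggbeab
  20 |  16 | fbfggbeab
  21 |   1 | fedbddbbbfbbbadfbfggbeab
  22 |  18 | fggbeab
  23 |  20 | gbeab
  24 |  19 | ggbeab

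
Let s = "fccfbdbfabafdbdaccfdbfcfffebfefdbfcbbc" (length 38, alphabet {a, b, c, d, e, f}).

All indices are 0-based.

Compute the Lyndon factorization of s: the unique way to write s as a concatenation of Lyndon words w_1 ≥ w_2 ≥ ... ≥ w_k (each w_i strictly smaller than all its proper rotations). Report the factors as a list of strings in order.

["f", "ccf", "bdbf", "abafdbdaccfdbfcfffebfefdbfcbbc"]

emit factor 1: 'f' (i=0, period=1)
emit factor 2: 'ccf' (i=1, period=3)
emit factor 3: 'bdbf' (i=4, period=4)
emit factor 4: 'abafdbdaccfdbfcfffebfefdbfcbbc' (i=8, period=30)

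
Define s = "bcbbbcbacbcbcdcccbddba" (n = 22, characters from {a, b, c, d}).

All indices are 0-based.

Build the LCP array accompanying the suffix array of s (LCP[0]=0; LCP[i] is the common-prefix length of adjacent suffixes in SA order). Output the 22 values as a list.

rank | idx | suffix
   0 |  21 | a
   1 |   7 | acbcbcdcccbddba
   2 |  20 | ba
   3 |   6 | bacbcbcdcccbddba
   4 |   2 | bbbcbacbcbcdcccbddba
   5 |   3 | bbcbacbcbcdcccbddba
   6 |   4 | bcbacbcbcdcccbddba
   7 |   0 | bcbbbcbacbcbcdcccbddba
   8 |   9 | bcbcdcccbddba
   9 |  11 | bcdcccbddba
  10 |  17 | bddba
  11 |   5 | cbacbcbcdcccbddba
  12 |   1 | cbbbcbacbcbcdcccbddba
  13 |   8 | cbcbcdcccbddba
  14 |  10 | cbcdcccbddba
  15 |  16 | cbddba
  16 |  15 | ccbddba
  17 |  14 | cccbddba
  18 |  12 | cdcccbddba
  19 |  19 | dba
  20 |  13 | dcccbddba
  21 |  18 | ddba

SA = [21, 7, 20, 6, 2, 3, 4, 0, 9, 11, 17, 5, 1, 8, 10, 16, 15, 14, 12, 19, 13, 18]
[i] adj suffixes → lcp
  [1] 21/7 → 1 ('a')
  [2] 7/20 → 0 ('')
  [3] 20/6 → 2 ('ba')
  [4] 6/2 → 1 ('b')
  [5] 2/3 → 2 ('bb')
  [6] 3/4 → 1 ('b')
  [7] 4/0 → 3 ('bcb')
  [8] 0/9 → 3 ('bcb')
  [9] 9/11 → 2 ('bc')
  [10] 11/17 → 1 ('b')
  [11] 17/5 → 0 ('')
  [12] 5/1 → 2 ('cb')
  [13] 1/8 → 2 ('cb')
  [14] 8/10 → 3 ('cbc')
  [15] 10/16 → 2 ('cb')
  [16] 16/15 → 1 ('c')
  [17] 15/14 → 2 ('cc')
  [18] 14/12 → 1 ('c')
  [19] 12/19 → 0 ('')
  [20] 19/13 → 1 ('d')
  [21] 13/18 → 1 ('d')

[0, 1, 0, 2, 1, 2, 1, 3, 3, 2, 1, 0, 2, 2, 3, 2, 1, 2, 1, 0, 1, 1]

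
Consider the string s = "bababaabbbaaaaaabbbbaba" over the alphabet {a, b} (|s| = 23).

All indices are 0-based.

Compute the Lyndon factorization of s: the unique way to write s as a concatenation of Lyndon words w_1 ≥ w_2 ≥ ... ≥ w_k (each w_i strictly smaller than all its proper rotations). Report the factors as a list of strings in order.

emit factor 1: 'b' (i=0, period=1)
emit factor 2: 'ab' (i=1, period=2)
emit factor 3: 'ab' (i=3, period=2)
emit factor 4: 'aabbb' (i=5, period=5)
emit factor 5: 'aaaaaabbbbab' (i=10, period=12)
emit factor 6: 'a' (i=22, period=1)

["b", "ab", "ab", "aabbb", "aaaaaabbbbab", "a"]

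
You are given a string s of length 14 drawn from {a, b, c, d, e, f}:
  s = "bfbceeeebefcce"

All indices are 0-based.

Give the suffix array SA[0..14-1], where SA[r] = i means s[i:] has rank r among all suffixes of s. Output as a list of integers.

[2, 8, 0, 11, 12, 3, 13, 7, 6, 5, 4, 9, 1, 10]

sorted suffixes:
  #0 SA[0]=2  'bceeeebefcce'
  #1 SA[1]=8  'befcce'
  #2 SA[2]=0  'bfbceeeebefcce'
  #3 SA[3]=11  'cce'
  #4 SA[4]=12  'ce'
  #5 SA[5]=3  'ceeeebefcce'
  #6 SA[6]=13  'e'
  #7 SA[7]=7  'ebefcce'
  #8 SA[8]=6  'eebefcce'
  #9 SA[9]=5  'eeebefcce'
  #10 SA[10]=4  'eeeebefcce'
  #11 SA[11]=9  'efcce'
  #12 SA[12]=1  'fbceeeebefcce'
  #13 SA[13]=10  'fcce'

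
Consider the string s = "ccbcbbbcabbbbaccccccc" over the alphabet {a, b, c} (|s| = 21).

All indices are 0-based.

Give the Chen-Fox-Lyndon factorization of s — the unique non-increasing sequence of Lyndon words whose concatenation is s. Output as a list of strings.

["c", "c", "bc", "bbbc", "abbbbaccccccc"]

emit factor 1: 'c' (i=0, period=1)
emit factor 2: 'c' (i=1, period=1)
emit factor 3: 'bc' (i=2, period=2)
emit factor 4: 'bbbc' (i=4, period=4)
emit factor 5: 'abbbbaccccccc' (i=8, period=13)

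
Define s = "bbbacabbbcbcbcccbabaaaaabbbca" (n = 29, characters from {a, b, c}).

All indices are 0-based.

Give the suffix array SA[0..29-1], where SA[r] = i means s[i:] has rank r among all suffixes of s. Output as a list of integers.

[28, 19, 20, 21, 22, 17, 23, 5, 3, 18, 16, 2, 1, 0, 24, 6, 25, 7, 26, 8, 10, 12, 27, 4, 15, 9, 11, 14, 13]

sorted suffixes:
  #0 SA[0]=28  'a'
  #1 SA[1]=19  'aaaaabbbca'
  #2 SA[2]=20  'aaaabbbca'
  #3 SA[3]=21  'aaabbbca'
  #4 SA[4]=22  'aabbbca'
  #5 SA[5]=17  'abaaaaabbbca'
  #6 SA[6]=23  'abbbca'
  #7 SA[7]=5  'abbbcbcbcccbabaaaaabbbca'
  #8 SA[8]=3  'acabbbcbcbcccbabaaaaabbbca'
  #9 SA[9]=18  'baaaaabbbca'
  #10 SA[10]=16  'babaaaaabbbca'
  #11 SA[11]=2  'bacabbbcbcbcccbabaaaaabbbca'
  #12 SA[12]=1  'bbacabbbcbcbcccbabaaaaabbbca'
  #13 SA[13]=0  'bbbacabbbcbcbcccbabaaaaabbbca'
  #14 SA[14]=24  'bbbca'
  #15 SA[15]=6  'bbbcbcbcccbabaaaaabbbca'
  #16 SA[16]=25  'bbca'
  #17 SA[17]=7  'bbcbcbcccbabaaaaabbbca'
  #18 SA[18]=26  'bca'
  #19 SA[19]=8  'bcbcbcccbabaaaaabbbca'
  #20 SA[20]=10  'bcbcccbabaaaaabbbca'
  #21 SA[21]=12  'bcccbabaaaaabbbca'
  #22 SA[22]=27  'ca'
  #23 SA[23]=4  'cabbbcbcbcccbabaaaaabbbca'
  #24 SA[24]=15  'cbabaaaaabbbca'
  #25 SA[25]=9  'cbcbcccbabaaaaabbbca'
  #26 SA[26]=11  'cbcccbabaaaaabbbca'
  #27 SA[27]=14  'ccbabaaaaabbbca'
  #28 SA[28]=13  'cccbabaaaaabbbca'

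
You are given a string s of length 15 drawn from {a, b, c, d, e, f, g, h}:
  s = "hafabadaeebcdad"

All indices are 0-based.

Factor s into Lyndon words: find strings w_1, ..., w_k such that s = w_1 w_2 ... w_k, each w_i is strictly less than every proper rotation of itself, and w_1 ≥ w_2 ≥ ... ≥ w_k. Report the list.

emit factor 1: 'h' (i=0, period=1)
emit factor 2: 'af' (i=1, period=2)
emit factor 3: 'abadaeebcdad' (i=3, period=12)

["h", "af", "abadaeebcdad"]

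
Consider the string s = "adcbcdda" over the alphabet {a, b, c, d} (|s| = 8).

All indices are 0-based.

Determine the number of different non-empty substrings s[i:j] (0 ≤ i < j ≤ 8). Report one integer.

32

sorted suffixes:
  #0 SA[0]=7  'a'
  #1 SA[1]=0  'adcbcdda'
  #2 SA[2]=3  'bcdda'
  #3 SA[3]=2  'cbcdda'
  #4 SA[4]=4  'cdda'
  #5 SA[5]=6  'da'
  #6 SA[6]=1  'dcbcdda'
  #7 SA[7]=5  'dda'

SA = [7, 0, 3, 2, 4, 6, 1, 5]
[i] adj suffixes → lcp
  [1] 7/0 → 1 ('a')
  [2] 0/3 → 0 ('')
  [3] 3/2 → 0 ('')
  [4] 2/4 → 1 ('c')
  [5] 4/6 → 0 ('')
  [6] 6/1 → 1 ('d')
  [7] 1/5 → 1 ('d')

n(n+1)/2 = 8·9/2 = 36
Σ LCP = 0 + 1 + 0 + 0 + 1 + 0 + 1 + 1 = 4
distinct = 36 − 4 = 32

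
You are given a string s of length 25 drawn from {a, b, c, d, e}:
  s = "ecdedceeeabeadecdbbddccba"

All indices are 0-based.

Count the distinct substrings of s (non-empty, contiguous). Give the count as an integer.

298

rank→(start, suffix):
  0 → (24, 'a')
  1 → (9, 'abeadecdbbddccba')
  2 → (12, 'adecdbbddccba')
  3 → (23, 'ba')
  4 → (17, 'bbddccba')
  5 → (18, 'bddccba')
  6 → (10, 'beadecdbbddccba')
  7 → (22, 'cba')
  8 → (21, 'ccba')
  9 → (15, 'cdbbddccba')
  10 → (1, 'cdedceeeabeadecdbbddccba')
  11 → (5, 'ceeeabeadecdbbddccba')
  12 → (16, 'dbbddccba')
  13 → (20, 'dccba')
  14 → (4, 'dceeeabeadecdbbddccba')
  15 → (19, 'ddccba')
  16 → (13, 'decdbbddccba')
  17 → (2, 'dedceeeabeadecdbbddccba')
  18 → (8, 'eabeadecdbbddccba')
  19 → (11, 'eadecdbbddccba')
  20 → (14, 'ecdbbddccba')
  21 → (0, 'ecdedceeeabeadecdbbddccba')
  22 → (3, 'edceeeabeadecdbbddccba')
  23 → (7, 'eeabeadecdbbddccba')
  24 → (6, 'eeeabeadecdbbddccba')

SA = [24, 9, 12, 23, 17, 18, 10, 22, 21, 15, 1, 5, 16, 20, 4, 19, 13, 2, 8, 11, 14, 0, 3, 7, 6]
[i] adj suffixes → lcp
  [1] 24/9 → 1 ('a')
  [2] 9/12 → 1 ('a')
  [3] 12/23 → 0 ('')
  [4] 23/17 → 1 ('b')
  [5] 17/18 → 1 ('b')
  [6] 18/10 → 1 ('b')
  [7] 10/22 → 0 ('')
  [8] 22/21 → 1 ('c')
  [9] 21/15 → 1 ('c')
  [10] 15/1 → 2 ('cd')
  [11] 1/5 → 1 ('c')
  [12] 5/16 → 0 ('')
  [13] 16/20 → 1 ('d')
  [14] 20/4 → 2 ('dc')
  [15] 4/19 → 1 ('d')
  [16] 19/13 → 1 ('d')
  [17] 13/2 → 2 ('de')
  [18] 2/8 → 0 ('')
  [19] 8/11 → 2 ('ea')
  [20] 11/14 → 1 ('e')
  [21] 14/0 → 3 ('ecd')
  [22] 0/3 → 1 ('e')
  [23] 3/7 → 1 ('e')
  [24] 7/6 → 2 ('ee')

n(n+1)/2 = 25·26/2 = 325
Σ LCP = 0 + 1 + 1 + 0 + 1 + 1 + 1 + 0 + 1 + 1 + 2 + 1 + 0 + 1 + 2 + 1 + 1 + 2 + 0 + 2 + 1 + 3 + 1 + 1 + 2 = 27
distinct = 325 − 27 = 298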